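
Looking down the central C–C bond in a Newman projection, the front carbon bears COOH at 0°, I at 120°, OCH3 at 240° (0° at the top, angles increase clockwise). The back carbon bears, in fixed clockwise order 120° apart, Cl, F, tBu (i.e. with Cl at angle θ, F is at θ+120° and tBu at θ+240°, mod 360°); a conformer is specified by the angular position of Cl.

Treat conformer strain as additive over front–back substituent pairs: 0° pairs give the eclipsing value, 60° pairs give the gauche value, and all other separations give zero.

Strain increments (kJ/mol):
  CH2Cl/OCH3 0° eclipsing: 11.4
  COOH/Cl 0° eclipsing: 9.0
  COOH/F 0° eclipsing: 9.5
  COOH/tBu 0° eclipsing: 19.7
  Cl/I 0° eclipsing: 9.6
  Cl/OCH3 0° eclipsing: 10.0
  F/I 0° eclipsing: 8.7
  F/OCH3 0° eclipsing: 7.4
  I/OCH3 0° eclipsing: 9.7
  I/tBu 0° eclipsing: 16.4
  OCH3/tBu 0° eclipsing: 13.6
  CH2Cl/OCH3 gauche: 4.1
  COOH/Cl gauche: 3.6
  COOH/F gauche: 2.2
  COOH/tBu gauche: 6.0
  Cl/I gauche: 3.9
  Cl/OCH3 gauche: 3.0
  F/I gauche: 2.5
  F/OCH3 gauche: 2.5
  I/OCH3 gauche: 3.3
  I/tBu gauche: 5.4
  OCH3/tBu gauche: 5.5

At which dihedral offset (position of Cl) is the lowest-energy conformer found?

300°

Cl at 0° (eclipsed): COOH–Cl eclipsed, I–F eclipsed, OCH3–tBu eclipsed; 9.0 + 8.7 + 13.6 = 31.3 kJ/mol.
Cl at 60° (staggered): COOH–Cl gauche, COOH–tBu gauche, I–Cl gauche, I–F gauche, OCH3–F gauche, OCH3–tBu gauche; 3.6 + 6.0 + 3.9 + 2.5 + 2.5 + 5.5 = 24.0 kJ/mol.
Cl at 120° (eclipsed): COOH–tBu eclipsed, I–Cl eclipsed, OCH3–F eclipsed; 19.7 + 9.6 + 7.4 = 36.7 kJ/mol.
Cl at 180° (staggered): COOH–F gauche, COOH–tBu gauche, I–Cl gauche, I–tBu gauche, OCH3–Cl gauche, OCH3–F gauche; 2.2 + 6.0 + 3.9 + 5.4 + 3.0 + 2.5 = 23.0 kJ/mol.
Cl at 240° (eclipsed): COOH–F eclipsed, I–tBu eclipsed, OCH3–Cl eclipsed; 9.5 + 16.4 + 10.0 = 35.9 kJ/mol.
Cl at 300° (staggered): COOH–Cl gauche, COOH–F gauche, I–F gauche, I–tBu gauche, OCH3–Cl gauche, OCH3–tBu gauche; 3.6 + 2.2 + 2.5 + 5.4 + 3.0 + 5.5 = 22.2 kJ/mol.
The minimum (22.2 kJ/mol) occurs with Cl at 300°.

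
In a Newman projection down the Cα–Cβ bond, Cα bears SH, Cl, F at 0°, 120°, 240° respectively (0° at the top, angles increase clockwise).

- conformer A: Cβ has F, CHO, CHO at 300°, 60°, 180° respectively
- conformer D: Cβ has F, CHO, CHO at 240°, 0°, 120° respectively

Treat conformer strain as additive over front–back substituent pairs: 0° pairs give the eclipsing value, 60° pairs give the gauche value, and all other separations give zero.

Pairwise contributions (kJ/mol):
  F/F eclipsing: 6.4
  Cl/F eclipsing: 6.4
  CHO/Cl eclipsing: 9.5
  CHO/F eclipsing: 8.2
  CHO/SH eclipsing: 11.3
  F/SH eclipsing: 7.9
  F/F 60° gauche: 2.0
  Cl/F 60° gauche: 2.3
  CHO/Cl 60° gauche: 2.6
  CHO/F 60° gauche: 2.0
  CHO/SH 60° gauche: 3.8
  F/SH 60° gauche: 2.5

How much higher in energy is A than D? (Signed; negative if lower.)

-11.7 kJ/mol

A (staggered): SH–F gauche, SH–CHO gauche, Cl–CHO gauche, Cl–CHO gauche, F–F gauche, F–CHO gauche; 2.5 + 3.8 + 2.6 + 2.6 + 2.0 + 2.0 = 15.5 kJ/mol.
D (eclipsed): SH–CHO eclipsed, Cl–CHO eclipsed, F–F eclipsed; 11.3 + 9.5 + 6.4 = 27.2 kJ/mol.
E(A) − E(D) = 15.5 − 27.2 = -11.7 kJ/mol.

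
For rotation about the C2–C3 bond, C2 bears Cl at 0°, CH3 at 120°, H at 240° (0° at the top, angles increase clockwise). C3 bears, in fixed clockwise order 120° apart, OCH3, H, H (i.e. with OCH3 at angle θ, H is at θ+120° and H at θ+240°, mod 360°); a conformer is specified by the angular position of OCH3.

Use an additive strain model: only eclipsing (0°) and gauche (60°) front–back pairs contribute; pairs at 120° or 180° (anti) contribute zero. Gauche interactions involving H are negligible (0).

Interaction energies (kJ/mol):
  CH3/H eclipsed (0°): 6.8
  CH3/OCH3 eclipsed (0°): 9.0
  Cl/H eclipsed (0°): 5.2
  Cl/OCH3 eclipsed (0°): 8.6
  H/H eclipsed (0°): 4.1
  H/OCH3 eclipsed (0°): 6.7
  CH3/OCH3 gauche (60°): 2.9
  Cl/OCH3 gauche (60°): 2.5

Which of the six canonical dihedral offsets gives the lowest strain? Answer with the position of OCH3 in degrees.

300°

OCH3 at 0° (eclipsed): Cl–OCH3 eclipsed, CH3–H eclipsed, H–H eclipsed; 8.6 + 6.8 + 4.1 = 19.5 kJ/mol.
OCH3 at 60° (staggered): Cl–OCH3 gauche, CH3–OCH3 gauche; 2.5 + 2.9 = 5.4 kJ/mol.
OCH3 at 120° (eclipsed): Cl–H eclipsed, CH3–OCH3 eclipsed, H–H eclipsed; 5.2 + 9.0 + 4.1 = 18.3 kJ/mol.
OCH3 at 180° (staggered): CH3–OCH3 gauche; 2.9 = 2.9 kJ/mol.
OCH3 at 240° (eclipsed): Cl–H eclipsed, CH3–H eclipsed, H–OCH3 eclipsed; 5.2 + 6.8 + 6.7 = 18.7 kJ/mol.
OCH3 at 300° (staggered): Cl–OCH3 gauche; 2.5 = 2.5 kJ/mol.
The minimum (2.5 kJ/mol) occurs with OCH3 at 300°.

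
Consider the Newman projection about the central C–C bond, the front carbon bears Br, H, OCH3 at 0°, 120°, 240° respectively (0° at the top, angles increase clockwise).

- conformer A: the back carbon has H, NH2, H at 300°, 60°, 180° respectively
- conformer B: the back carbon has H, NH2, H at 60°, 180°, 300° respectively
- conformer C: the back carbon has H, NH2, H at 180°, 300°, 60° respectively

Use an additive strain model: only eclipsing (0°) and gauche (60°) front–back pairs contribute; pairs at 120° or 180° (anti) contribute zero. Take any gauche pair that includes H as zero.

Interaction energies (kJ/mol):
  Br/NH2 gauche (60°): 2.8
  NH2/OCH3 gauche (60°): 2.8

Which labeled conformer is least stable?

A (staggered): Br–NH2 gauche; 2.8 = 2.8 kJ/mol.
B (staggered): OCH3–NH2 gauche; 2.8 = 2.8 kJ/mol.
C (staggered): Br–NH2 gauche, OCH3–NH2 gauche; 2.8 + 2.8 = 5.6 kJ/mol.
C has the highest total (5.6 kJ/mol).

C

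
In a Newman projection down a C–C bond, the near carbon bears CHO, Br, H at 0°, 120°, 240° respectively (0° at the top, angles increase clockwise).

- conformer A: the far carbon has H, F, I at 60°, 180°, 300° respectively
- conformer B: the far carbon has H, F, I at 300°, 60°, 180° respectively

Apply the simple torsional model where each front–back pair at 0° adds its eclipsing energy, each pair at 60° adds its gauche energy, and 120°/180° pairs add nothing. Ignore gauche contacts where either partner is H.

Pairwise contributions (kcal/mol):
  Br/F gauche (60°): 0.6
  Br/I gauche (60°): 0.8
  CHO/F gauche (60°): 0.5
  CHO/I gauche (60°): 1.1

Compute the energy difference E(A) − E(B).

A (staggered): CHO(0°)/I(300°) gauche 1.1; Br(120°)/F(180°) gauche 0.6 → 1.7 kcal/mol.
B (staggered): CHO(0°)/F(60°) gauche 0.5; Br(120°)/F(60°) gauche 0.6; Br(120°)/I(180°) gauche 0.8 → 1.9 kcal/mol.
E(A) − E(B) = 1.7 − 1.9 = -0.2 kcal/mol.

-0.2 kcal/mol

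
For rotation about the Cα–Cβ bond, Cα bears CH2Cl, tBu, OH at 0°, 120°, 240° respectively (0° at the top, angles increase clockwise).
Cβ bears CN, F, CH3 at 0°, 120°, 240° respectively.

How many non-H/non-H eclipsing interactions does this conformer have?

Non-H eclipsing pairs: CH2Cl(0°)/CN(0°); tBu(120°)/F(120°); OH(240°)/CH3(240°) — 3 interactions.

3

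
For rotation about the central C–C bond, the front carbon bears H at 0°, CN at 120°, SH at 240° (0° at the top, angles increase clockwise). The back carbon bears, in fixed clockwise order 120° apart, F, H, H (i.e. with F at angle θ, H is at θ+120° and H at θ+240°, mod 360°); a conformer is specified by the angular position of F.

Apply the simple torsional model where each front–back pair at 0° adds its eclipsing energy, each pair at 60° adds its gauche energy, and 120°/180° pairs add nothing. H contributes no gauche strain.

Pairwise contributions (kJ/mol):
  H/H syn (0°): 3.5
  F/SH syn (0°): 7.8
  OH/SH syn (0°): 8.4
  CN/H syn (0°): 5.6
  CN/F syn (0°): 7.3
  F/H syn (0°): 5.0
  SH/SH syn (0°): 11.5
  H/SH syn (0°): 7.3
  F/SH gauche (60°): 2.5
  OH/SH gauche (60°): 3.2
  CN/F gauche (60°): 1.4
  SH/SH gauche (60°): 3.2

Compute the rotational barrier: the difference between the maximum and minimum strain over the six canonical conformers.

F at 0° is eclipsed. H at 0° is eclipsed with F at 0° (5.0); CN at 120° is eclipsed with H at 120° (5.6); SH at 240° is eclipsed with H at 240° (7.3). Total 17.9 kJ/mol.
F at 60° is staggered. CN at 120° is gauche with F at 60° (1.4). Total 1.4 kJ/mol.
F at 120° is eclipsed. H at 0° is eclipsed with H at 0° (3.5); CN at 120° is eclipsed with F at 120° (7.3); SH at 240° is eclipsed with H at 240° (7.3). Total 18.1 kJ/mol.
F at 180° is staggered. CN at 120° is gauche with F at 180° (1.4); SH at 240° is gauche with F at 180° (2.5). Total 3.9 kJ/mol.
F at 240° is eclipsed. H at 0° is eclipsed with H at 0° (3.5); CN at 120° is eclipsed with H at 120° (5.6); SH at 240° is eclipsed with F at 240° (7.8). Total 16.9 kJ/mol.
F at 300° is staggered. SH at 240° is gauche with F at 300° (2.5). Total 2.5 kJ/mol.
Max at 120° (18.1 kJ/mol), min at 60° (1.4 kJ/mol); barrier = 16.7 kJ/mol.

16.7 kJ/mol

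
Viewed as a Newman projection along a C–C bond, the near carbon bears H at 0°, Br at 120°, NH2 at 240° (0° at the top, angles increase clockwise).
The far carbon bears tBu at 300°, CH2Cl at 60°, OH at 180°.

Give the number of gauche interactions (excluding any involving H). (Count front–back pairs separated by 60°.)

Non-H gauche pairs: Br(120°)/CH2Cl(60°); Br(120°)/OH(180°); NH2(240°)/tBu(300°); NH2(240°)/OH(180°) — 4 interactions.

4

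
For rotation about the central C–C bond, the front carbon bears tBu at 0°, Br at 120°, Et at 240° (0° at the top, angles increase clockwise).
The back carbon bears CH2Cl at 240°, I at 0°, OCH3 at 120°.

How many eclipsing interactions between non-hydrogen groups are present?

3

Non-H eclipsing pairs: tBu(0°)/I(0°); Br(120°)/OCH3(120°); Et(240°)/CH2Cl(240°) — 3 interactions.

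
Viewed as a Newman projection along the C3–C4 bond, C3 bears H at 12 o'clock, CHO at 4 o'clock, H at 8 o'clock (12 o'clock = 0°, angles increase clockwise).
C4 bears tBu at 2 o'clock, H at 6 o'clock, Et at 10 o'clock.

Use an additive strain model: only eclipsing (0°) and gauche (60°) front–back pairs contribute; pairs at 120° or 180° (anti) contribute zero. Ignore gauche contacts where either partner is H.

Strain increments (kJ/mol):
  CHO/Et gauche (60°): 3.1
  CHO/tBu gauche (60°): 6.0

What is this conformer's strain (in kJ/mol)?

This conformer (staggered): CHO(120°)/tBu(60°) gauche 6.0 → 6.0 kJ/mol.

6.0 kJ/mol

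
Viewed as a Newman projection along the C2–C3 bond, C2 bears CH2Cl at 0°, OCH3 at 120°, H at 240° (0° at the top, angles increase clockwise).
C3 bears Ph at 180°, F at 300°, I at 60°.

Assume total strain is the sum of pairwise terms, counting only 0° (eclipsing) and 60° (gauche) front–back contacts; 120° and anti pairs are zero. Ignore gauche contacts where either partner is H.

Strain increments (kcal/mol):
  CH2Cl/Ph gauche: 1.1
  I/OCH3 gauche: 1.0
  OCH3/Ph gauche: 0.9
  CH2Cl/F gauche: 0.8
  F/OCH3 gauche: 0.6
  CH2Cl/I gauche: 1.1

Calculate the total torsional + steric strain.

3.8 kcal/mol

This conformer (staggered): CH2Cl(0°)/F(300°) gauche 0.8; CH2Cl(0°)/I(60°) gauche 1.1; OCH3(120°)/Ph(180°) gauche 0.9; OCH3(120°)/I(60°) gauche 1.0 → 3.8 kcal/mol.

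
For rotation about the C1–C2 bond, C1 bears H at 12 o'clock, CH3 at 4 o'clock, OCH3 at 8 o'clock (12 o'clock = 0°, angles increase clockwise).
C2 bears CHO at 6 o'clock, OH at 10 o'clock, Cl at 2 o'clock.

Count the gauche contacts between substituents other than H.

Non-H gauche pairs: CH3(120°)/CHO(180°); CH3(120°)/Cl(60°); OCH3(240°)/CHO(180°); OCH3(240°)/OH(300°) — 4 interactions.

4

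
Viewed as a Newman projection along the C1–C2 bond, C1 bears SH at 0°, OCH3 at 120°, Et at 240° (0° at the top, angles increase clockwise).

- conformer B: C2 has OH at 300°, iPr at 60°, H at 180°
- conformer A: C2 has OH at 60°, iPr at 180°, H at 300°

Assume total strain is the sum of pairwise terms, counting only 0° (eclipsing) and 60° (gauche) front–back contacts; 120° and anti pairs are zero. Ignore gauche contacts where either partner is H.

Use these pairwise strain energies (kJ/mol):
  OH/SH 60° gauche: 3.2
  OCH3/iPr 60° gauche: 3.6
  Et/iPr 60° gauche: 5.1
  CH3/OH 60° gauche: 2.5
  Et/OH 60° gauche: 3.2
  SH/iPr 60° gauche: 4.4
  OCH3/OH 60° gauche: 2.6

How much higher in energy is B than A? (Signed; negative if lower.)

-0.1 kJ/mol

B (staggered): SH–OH gauche, SH–iPr gauche, OCH3–iPr gauche, Et–OH gauche; 3.2 + 4.4 + 3.6 + 3.2 = 14.4 kJ/mol.
A (staggered): SH–OH gauche, OCH3–OH gauche, OCH3–iPr gauche, Et–iPr gauche; 3.2 + 2.6 + 3.6 + 5.1 = 14.5 kJ/mol.
E(B) − E(A) = 14.4 − 14.5 = -0.1 kJ/mol.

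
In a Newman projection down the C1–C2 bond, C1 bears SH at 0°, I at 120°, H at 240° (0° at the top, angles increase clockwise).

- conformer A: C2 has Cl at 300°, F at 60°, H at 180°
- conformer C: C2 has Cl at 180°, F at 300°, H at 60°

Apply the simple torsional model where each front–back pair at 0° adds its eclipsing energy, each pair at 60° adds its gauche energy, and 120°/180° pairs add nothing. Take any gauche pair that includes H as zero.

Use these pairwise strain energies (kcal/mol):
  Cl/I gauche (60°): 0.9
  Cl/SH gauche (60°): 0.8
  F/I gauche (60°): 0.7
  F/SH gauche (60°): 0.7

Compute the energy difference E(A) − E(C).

A is staggered. SH at 0° is gauche with Cl at 300° (0.8); SH at 0° is gauche with F at 60° (0.7); I at 120° is gauche with F at 60° (0.7). Total 2.2 kcal/mol.
C is staggered. SH at 0° is gauche with F at 300° (0.7); I at 120° is gauche with Cl at 180° (0.9). Total 1.6 kcal/mol.
E(A) − E(C) = 2.2 − 1.6 = +0.6 kcal/mol.

+0.6 kcal/mol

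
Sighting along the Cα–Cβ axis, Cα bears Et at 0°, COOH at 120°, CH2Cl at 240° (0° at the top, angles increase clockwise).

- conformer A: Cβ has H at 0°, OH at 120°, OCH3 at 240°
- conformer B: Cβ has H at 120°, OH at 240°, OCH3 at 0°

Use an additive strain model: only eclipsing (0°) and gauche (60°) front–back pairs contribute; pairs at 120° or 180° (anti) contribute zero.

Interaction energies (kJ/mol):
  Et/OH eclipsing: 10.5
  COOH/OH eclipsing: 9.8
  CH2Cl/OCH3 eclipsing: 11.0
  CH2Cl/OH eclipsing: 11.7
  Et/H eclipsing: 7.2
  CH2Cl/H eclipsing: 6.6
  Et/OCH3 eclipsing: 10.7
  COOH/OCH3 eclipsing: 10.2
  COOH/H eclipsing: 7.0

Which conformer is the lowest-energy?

A

A (eclipsed): Et(0°)/H(0°) eclipsed 7.2; COOH(120°)/OH(120°) eclipsed 9.8; CH2Cl(240°)/OCH3(240°) eclipsed 11.0 → 28.0 kJ/mol.
B (eclipsed): Et(0°)/OCH3(0°) eclipsed 10.7; COOH(120°)/H(120°) eclipsed 7.0; CH2Cl(240°)/OH(240°) eclipsed 11.7 → 29.4 kJ/mol.
A has the lowest total (28.0 kJ/mol).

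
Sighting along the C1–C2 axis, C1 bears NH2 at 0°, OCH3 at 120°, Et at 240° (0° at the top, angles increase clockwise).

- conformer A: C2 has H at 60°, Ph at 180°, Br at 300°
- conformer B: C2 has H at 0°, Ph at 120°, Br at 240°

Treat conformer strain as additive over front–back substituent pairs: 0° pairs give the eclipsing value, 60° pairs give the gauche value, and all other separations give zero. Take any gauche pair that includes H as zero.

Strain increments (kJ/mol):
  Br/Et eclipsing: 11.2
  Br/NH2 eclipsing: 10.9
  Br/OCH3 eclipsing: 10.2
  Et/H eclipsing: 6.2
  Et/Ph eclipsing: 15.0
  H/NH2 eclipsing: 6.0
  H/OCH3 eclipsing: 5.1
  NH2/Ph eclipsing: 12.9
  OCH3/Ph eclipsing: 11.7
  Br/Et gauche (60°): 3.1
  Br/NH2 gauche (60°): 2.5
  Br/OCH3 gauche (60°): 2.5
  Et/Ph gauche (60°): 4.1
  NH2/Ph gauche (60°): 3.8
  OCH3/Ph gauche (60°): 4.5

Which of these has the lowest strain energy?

A (staggered): NH2(0°)/Br(300°) gauche 2.5; OCH3(120°)/Ph(180°) gauche 4.5; Et(240°)/Ph(180°) gauche 4.1; Et(240°)/Br(300°) gauche 3.1 → 14.2 kJ/mol.
B (eclipsed): NH2(0°)/H(0°) eclipsed 6.0; OCH3(120°)/Ph(120°) eclipsed 11.7; Et(240°)/Br(240°) eclipsed 11.2 → 28.9 kJ/mol.
A has the lowest total (14.2 kJ/mol).

A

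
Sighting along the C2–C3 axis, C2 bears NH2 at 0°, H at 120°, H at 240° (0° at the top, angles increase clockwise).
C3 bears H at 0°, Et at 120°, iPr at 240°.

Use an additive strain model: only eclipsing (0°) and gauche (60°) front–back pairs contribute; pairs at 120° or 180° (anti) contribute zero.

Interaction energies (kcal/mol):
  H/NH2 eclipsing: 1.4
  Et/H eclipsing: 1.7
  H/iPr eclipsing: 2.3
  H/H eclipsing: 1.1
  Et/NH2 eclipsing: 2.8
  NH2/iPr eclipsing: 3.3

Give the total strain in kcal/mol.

5.4 kcal/mol

This conformer is eclipsed. NH2 at 0° is eclipsed with H at 0° (1.4); H at 120° is eclipsed with Et at 120° (1.7); H at 240° is eclipsed with iPr at 240° (2.3). Total 5.4 kcal/mol.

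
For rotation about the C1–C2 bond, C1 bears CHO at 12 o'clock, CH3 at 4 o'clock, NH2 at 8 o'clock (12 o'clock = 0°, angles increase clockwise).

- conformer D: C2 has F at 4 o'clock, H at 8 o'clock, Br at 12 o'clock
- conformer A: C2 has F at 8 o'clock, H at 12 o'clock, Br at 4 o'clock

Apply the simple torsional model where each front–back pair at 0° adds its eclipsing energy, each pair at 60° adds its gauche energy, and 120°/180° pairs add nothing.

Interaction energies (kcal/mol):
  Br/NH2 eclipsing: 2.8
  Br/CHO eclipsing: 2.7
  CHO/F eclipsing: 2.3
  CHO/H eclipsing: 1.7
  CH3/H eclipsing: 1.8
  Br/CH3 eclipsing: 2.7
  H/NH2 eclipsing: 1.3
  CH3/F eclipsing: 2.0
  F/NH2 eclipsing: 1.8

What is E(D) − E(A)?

-0.2 kcal/mol

D (eclipsed): CHO(0°)/Br(0°) eclipsed 2.7; CH3(120°)/F(120°) eclipsed 2.0; NH2(240°)/H(240°) eclipsed 1.3 → 6.0 kcal/mol.
A (eclipsed): CHO(0°)/H(0°) eclipsed 1.7; CH3(120°)/Br(120°) eclipsed 2.7; NH2(240°)/F(240°) eclipsed 1.8 → 6.2 kcal/mol.
E(D) − E(A) = 6.0 − 6.2 = -0.2 kcal/mol.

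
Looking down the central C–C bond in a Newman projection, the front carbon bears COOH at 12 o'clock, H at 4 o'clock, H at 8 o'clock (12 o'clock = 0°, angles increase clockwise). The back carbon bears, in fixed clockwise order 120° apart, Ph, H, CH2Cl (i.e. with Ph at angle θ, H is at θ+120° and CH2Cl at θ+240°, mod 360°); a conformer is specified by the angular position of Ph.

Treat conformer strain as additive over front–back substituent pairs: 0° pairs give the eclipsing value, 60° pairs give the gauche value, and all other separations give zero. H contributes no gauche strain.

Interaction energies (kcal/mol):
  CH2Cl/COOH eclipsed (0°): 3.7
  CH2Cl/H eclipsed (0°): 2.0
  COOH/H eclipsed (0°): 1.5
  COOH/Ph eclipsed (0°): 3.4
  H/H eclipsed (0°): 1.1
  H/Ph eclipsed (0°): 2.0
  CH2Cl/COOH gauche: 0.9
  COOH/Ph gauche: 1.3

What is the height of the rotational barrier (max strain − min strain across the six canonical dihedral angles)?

Ph at 0° is eclipsed. COOH at 0° is eclipsed with Ph at 0° (3.4); H at 120° is eclipsed with H at 120° (1.1); H at 240° is eclipsed with CH2Cl at 240° (2.0). Total 6.5 kcal/mol.
Ph at 60° is staggered. COOH at 0° is gauche with Ph at 60° (1.3); COOH at 0° is gauche with CH2Cl at 300° (0.9). Total 2.2 kcal/mol.
Ph at 120° is eclipsed. COOH at 0° is eclipsed with CH2Cl at 0° (3.7); H at 120° is eclipsed with Ph at 120° (2.0); H at 240° is eclipsed with H at 240° (1.1). Total 6.8 kcal/mol.
Ph at 180° is staggered. COOH at 0° is gauche with CH2Cl at 60° (0.9). Total 0.9 kcal/mol.
Ph at 240° is eclipsed. COOH at 0° is eclipsed with H at 0° (1.5); H at 120° is eclipsed with CH2Cl at 120° (2.0); H at 240° is eclipsed with Ph at 240° (2.0). Total 5.5 kcal/mol.
Ph at 300° is staggered. COOH at 0° is gauche with Ph at 300° (1.3). Total 1.3 kcal/mol.
Max at 120° (6.8 kcal/mol), min at 180° (0.9 kcal/mol); barrier = 5.9 kcal/mol.

5.9 kcal/mol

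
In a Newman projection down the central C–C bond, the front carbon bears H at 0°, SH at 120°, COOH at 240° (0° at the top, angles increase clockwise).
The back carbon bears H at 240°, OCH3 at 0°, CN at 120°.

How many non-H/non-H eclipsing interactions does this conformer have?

1

Non-H eclipsing pairs: SH(120°)/CN(120°) — 1 interaction.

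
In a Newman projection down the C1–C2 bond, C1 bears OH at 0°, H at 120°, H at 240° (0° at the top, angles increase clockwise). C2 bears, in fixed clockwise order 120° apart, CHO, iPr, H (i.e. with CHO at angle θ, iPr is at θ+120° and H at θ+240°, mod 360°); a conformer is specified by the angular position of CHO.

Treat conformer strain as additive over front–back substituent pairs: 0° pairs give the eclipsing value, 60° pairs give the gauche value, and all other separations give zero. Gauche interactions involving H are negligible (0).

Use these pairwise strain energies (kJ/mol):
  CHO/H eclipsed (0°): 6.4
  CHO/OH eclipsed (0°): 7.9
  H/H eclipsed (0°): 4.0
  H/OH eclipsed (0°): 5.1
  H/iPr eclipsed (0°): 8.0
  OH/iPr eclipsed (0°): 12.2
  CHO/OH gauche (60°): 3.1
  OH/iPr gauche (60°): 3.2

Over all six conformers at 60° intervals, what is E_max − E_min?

CHO at 0° (eclipsed): OH(0°)/CHO(0°) eclipsed 7.9; H(120°)/iPr(120°) eclipsed 8.0; H(240°)/H(240°) eclipsed 4.0 → 19.9 kJ/mol.
CHO at 60° (staggered): OH(0°)/CHO(60°) gauche 3.1 → 3.1 kJ/mol.
CHO at 120° (eclipsed): OH(0°)/H(0°) eclipsed 5.1; H(120°)/CHO(120°) eclipsed 6.4; H(240°)/iPr(240°) eclipsed 8.0 → 19.5 kJ/mol.
CHO at 180° (staggered): OH(0°)/iPr(300°) gauche 3.2 → 3.2 kJ/mol.
CHO at 240° (eclipsed): OH(0°)/iPr(0°) eclipsed 12.2; H(120°)/H(120°) eclipsed 4.0; H(240°)/CHO(240°) eclipsed 6.4 → 22.6 kJ/mol.
CHO at 300° (staggered): OH(0°)/CHO(300°) gauche 3.1; OH(0°)/iPr(60°) gauche 3.2 → 6.3 kJ/mol.
Max at 240° (22.6 kJ/mol), min at 60° (3.1 kJ/mol); barrier = 19.5 kJ/mol.

19.5 kJ/mol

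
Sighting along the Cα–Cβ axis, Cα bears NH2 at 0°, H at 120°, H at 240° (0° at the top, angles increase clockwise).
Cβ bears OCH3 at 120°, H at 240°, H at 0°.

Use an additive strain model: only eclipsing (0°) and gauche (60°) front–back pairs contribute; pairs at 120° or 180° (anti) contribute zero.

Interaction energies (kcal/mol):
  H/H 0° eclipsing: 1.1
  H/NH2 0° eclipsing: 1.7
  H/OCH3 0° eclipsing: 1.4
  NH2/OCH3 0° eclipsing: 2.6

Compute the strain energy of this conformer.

4.2 kcal/mol

This conformer (eclipsed): NH2–H eclipsed, H–OCH3 eclipsed, H–H eclipsed; 1.7 + 1.4 + 1.1 = 4.2 kcal/mol.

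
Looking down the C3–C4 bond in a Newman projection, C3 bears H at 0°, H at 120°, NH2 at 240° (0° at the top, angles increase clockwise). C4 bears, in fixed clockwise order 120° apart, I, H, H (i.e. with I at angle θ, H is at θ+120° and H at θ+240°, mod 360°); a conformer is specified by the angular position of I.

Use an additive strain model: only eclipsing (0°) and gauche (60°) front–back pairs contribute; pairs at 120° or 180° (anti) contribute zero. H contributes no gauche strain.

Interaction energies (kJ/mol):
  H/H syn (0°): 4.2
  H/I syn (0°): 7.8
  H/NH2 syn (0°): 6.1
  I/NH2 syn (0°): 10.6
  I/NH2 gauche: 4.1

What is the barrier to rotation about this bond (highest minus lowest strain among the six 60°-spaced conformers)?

I at 0° (eclipsed): H–I eclipsed, H–H eclipsed, NH2–H eclipsed; 7.8 + 4.2 + 6.1 = 18.1 kJ/mol.
I at 60° (staggered): no non-H gauche contacts → 0.0 kJ/mol.
I at 120° (eclipsed): H–H eclipsed, H–I eclipsed, NH2–H eclipsed; 4.2 + 7.8 + 6.1 = 18.1 kJ/mol.
I at 180° (staggered): NH2–I gauche; 4.1 = 4.1 kJ/mol.
I at 240° (eclipsed): H–H eclipsed, H–H eclipsed, NH2–I eclipsed; 4.2 + 4.2 + 10.6 = 19.0 kJ/mol.
I at 300° (staggered): NH2–I gauche; 4.1 = 4.1 kJ/mol.
Max at 240° (19.0 kJ/mol), min at 60° (0.0 kJ/mol); barrier = 19.0 kJ/mol.

19.0 kJ/mol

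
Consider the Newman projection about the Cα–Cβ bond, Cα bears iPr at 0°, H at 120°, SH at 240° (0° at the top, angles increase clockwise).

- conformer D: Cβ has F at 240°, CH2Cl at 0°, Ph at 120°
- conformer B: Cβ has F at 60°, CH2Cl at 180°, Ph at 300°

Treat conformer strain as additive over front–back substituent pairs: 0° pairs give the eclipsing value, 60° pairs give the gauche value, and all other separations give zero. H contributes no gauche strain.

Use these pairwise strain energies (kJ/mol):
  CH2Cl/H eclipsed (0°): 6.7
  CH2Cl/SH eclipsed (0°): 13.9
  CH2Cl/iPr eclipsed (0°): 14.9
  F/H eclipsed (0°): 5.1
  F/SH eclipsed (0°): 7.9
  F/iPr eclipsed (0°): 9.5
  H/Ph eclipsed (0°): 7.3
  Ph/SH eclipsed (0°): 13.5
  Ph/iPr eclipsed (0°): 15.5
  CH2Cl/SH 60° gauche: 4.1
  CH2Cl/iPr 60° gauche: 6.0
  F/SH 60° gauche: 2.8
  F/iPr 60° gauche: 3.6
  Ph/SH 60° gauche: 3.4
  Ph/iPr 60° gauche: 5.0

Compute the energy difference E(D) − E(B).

+14.0 kJ/mol

D (eclipsed): iPr(0°)/CH2Cl(0°) eclipsed 14.9; H(120°)/Ph(120°) eclipsed 7.3; SH(240°)/F(240°) eclipsed 7.9 → 30.1 kJ/mol.
B (staggered): iPr(0°)/F(60°) gauche 3.6; iPr(0°)/Ph(300°) gauche 5.0; SH(240°)/CH2Cl(180°) gauche 4.1; SH(240°)/Ph(300°) gauche 3.4 → 16.1 kJ/mol.
E(D) − E(B) = 30.1 − 16.1 = +14.0 kJ/mol.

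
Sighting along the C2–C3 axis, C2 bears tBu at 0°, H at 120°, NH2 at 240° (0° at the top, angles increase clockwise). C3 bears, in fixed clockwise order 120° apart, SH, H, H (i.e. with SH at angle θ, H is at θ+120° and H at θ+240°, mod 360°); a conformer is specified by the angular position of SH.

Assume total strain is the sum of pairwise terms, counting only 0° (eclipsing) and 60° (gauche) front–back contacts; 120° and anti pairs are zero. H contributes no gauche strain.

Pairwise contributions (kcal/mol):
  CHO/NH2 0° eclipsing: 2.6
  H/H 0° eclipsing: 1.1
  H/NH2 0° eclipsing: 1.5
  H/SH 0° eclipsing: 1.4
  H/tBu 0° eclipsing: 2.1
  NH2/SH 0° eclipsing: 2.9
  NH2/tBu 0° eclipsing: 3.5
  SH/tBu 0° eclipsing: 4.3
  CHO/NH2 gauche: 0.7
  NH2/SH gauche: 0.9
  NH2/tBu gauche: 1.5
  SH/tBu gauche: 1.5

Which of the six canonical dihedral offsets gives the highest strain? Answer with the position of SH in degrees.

SH at 0° (eclipsed): tBu(0°)/SH(0°) eclipsed 4.3; H(120°)/H(120°) eclipsed 1.1; NH2(240°)/H(240°) eclipsed 1.5 → 6.9 kcal/mol.
SH at 60° (staggered): tBu(0°)/SH(60°) gauche 1.5 → 1.5 kcal/mol.
SH at 120° (eclipsed): tBu(0°)/H(0°) eclipsed 2.1; H(120°)/SH(120°) eclipsed 1.4; NH2(240°)/H(240°) eclipsed 1.5 → 5.0 kcal/mol.
SH at 180° (staggered): NH2(240°)/SH(180°) gauche 0.9 → 0.9 kcal/mol.
SH at 240° (eclipsed): tBu(0°)/H(0°) eclipsed 2.1; H(120°)/H(120°) eclipsed 1.1; NH2(240°)/SH(240°) eclipsed 2.9 → 6.1 kcal/mol.
SH at 300° (staggered): tBu(0°)/SH(300°) gauche 1.5; NH2(240°)/SH(300°) gauche 0.9 → 2.4 kcal/mol.
The maximum (6.9 kcal/mol) occurs with SH at 0°.

0°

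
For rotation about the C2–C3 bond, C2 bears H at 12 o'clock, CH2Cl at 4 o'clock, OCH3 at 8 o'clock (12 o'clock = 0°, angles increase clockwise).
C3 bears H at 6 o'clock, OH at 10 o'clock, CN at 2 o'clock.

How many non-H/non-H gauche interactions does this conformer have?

Non-H gauche pairs: CH2Cl(120°)/CN(60°); OCH3(240°)/OH(300°) — 2 interactions.

2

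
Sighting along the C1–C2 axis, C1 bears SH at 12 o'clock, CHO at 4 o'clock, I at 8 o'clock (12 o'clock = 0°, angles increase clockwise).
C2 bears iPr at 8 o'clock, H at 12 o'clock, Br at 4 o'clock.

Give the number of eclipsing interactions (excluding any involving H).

Non-H eclipsing pairs: CHO(120°)/Br(120°); I(240°)/iPr(240°) — 2 interactions.

2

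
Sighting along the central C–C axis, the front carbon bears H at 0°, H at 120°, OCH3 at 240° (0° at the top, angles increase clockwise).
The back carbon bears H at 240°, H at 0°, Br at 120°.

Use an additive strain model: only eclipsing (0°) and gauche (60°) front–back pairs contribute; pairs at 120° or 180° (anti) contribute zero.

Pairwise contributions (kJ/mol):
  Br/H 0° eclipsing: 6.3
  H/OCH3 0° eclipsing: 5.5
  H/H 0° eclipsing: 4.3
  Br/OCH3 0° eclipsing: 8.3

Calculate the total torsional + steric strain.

16.1 kJ/mol

This conformer (eclipsed): H(0°)/H(0°) eclipsed 4.3; H(120°)/Br(120°) eclipsed 6.3; OCH3(240°)/H(240°) eclipsed 5.5 → 16.1 kJ/mol.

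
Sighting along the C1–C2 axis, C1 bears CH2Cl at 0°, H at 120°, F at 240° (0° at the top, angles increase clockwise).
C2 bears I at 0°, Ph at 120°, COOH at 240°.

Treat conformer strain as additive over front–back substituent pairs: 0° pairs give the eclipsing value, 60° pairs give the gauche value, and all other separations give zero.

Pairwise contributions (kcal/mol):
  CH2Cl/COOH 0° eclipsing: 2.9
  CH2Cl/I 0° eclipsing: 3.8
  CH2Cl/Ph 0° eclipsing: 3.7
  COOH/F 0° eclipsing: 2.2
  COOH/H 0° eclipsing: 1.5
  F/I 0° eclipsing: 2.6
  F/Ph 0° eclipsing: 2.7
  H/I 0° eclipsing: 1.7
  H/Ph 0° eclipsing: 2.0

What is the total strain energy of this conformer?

8.0 kcal/mol

This conformer (eclipsed): CH2Cl–I eclipsed, H–Ph eclipsed, F–COOH eclipsed; 3.8 + 2.0 + 2.2 = 8.0 kcal/mol.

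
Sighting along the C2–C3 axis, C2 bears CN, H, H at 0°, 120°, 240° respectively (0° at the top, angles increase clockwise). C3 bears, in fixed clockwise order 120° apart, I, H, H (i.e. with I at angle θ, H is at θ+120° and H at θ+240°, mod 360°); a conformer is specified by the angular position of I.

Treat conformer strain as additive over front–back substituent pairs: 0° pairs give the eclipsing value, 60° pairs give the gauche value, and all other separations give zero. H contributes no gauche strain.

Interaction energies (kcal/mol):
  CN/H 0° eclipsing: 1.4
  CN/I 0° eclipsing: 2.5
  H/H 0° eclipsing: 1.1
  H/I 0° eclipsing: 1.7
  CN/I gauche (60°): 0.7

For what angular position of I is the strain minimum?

180°

I at 0° (eclipsed): CN(0°)/I(0°) eclipsed 2.5; H(120°)/H(120°) eclipsed 1.1; H(240°)/H(240°) eclipsed 1.1 → 4.7 kcal/mol.
I at 60° (staggered): CN(0°)/I(60°) gauche 0.7 → 0.7 kcal/mol.
I at 120° (eclipsed): CN(0°)/H(0°) eclipsed 1.4; H(120°)/I(120°) eclipsed 1.7; H(240°)/H(240°) eclipsed 1.1 → 4.2 kcal/mol.
I at 180° (staggered): no non-H gauche contacts → 0.0 kcal/mol.
I at 240° (eclipsed): CN(0°)/H(0°) eclipsed 1.4; H(120°)/H(120°) eclipsed 1.1; H(240°)/I(240°) eclipsed 1.7 → 4.2 kcal/mol.
I at 300° (staggered): CN(0°)/I(300°) gauche 0.7 → 0.7 kcal/mol.
The minimum (0.0 kcal/mol) occurs with I at 180°.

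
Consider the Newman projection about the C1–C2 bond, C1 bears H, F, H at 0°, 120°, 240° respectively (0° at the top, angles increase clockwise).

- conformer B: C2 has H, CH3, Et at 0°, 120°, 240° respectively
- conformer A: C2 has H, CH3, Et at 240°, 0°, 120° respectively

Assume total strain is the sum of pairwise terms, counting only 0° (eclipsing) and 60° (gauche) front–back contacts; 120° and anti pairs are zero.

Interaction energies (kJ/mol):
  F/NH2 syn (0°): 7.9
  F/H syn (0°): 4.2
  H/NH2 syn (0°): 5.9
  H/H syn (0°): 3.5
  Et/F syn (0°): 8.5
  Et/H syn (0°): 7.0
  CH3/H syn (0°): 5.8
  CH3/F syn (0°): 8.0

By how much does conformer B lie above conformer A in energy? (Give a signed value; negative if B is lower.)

+0.7 kJ/mol

B (eclipsed): H–H eclipsed, F–CH3 eclipsed, H–Et eclipsed; 3.5 + 8.0 + 7.0 = 18.5 kJ/mol.
A (eclipsed): H–CH3 eclipsed, F–Et eclipsed, H–H eclipsed; 5.8 + 8.5 + 3.5 = 17.8 kJ/mol.
E(B) − E(A) = 18.5 − 17.8 = +0.7 kJ/mol.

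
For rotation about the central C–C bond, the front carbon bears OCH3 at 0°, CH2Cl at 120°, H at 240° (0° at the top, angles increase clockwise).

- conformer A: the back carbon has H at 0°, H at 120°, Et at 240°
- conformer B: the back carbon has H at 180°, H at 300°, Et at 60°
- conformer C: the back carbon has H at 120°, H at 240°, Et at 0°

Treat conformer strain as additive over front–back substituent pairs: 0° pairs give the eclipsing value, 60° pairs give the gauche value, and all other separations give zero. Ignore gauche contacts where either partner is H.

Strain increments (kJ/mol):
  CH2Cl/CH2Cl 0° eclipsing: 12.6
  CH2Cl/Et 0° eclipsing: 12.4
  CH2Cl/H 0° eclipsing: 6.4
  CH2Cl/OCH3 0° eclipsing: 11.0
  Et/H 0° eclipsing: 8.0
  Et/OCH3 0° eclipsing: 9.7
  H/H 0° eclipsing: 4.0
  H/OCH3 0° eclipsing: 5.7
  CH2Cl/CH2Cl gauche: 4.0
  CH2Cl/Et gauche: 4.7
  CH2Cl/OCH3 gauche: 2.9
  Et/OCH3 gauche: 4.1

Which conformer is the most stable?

B

A is eclipsed. OCH3 at 0° is eclipsed with H at 0° (5.7); CH2Cl at 120° is eclipsed with H at 120° (6.4); H at 240° is eclipsed with Et at 240° (8.0). Total 20.1 kJ/mol.
B is staggered. OCH3 at 0° is gauche with Et at 60° (4.1); CH2Cl at 120° is gauche with Et at 60° (4.7). Total 8.8 kJ/mol.
C is eclipsed. OCH3 at 0° is eclipsed with Et at 0° (9.7); CH2Cl at 120° is eclipsed with H at 120° (6.4); H at 240° is eclipsed with H at 240° (4.0). Total 20.1 kJ/mol.
B has the lowest total (8.8 kJ/mol).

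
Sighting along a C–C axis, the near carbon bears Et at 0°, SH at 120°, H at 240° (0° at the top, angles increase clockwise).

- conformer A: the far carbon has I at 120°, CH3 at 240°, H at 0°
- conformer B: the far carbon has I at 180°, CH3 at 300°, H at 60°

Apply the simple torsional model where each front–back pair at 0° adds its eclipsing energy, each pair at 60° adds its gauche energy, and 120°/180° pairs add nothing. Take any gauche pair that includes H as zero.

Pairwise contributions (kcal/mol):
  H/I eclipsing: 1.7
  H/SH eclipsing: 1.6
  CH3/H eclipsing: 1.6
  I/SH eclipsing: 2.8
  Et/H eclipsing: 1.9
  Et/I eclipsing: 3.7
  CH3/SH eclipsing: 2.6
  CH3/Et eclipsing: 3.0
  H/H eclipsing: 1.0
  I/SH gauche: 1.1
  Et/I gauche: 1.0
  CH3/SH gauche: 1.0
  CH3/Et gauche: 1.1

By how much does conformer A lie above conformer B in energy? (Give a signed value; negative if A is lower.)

A (eclipsed): Et(0°)/H(0°) eclipsed 1.9; SH(120°)/I(120°) eclipsed 2.8; H(240°)/CH3(240°) eclipsed 1.6 → 6.3 kcal/mol.
B (staggered): Et(0°)/CH3(300°) gauche 1.1; SH(120°)/I(180°) gauche 1.1 → 2.2 kcal/mol.
E(A) − E(B) = 6.3 − 2.2 = +4.1 kcal/mol.

+4.1 kcal/mol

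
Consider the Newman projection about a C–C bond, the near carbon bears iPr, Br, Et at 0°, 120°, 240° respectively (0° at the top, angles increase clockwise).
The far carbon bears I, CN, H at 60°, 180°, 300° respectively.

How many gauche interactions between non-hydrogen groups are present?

4

Non-H gauche pairs: iPr(0°)/I(60°); Br(120°)/I(60°); Br(120°)/CN(180°); Et(240°)/CN(180°) — 4 interactions.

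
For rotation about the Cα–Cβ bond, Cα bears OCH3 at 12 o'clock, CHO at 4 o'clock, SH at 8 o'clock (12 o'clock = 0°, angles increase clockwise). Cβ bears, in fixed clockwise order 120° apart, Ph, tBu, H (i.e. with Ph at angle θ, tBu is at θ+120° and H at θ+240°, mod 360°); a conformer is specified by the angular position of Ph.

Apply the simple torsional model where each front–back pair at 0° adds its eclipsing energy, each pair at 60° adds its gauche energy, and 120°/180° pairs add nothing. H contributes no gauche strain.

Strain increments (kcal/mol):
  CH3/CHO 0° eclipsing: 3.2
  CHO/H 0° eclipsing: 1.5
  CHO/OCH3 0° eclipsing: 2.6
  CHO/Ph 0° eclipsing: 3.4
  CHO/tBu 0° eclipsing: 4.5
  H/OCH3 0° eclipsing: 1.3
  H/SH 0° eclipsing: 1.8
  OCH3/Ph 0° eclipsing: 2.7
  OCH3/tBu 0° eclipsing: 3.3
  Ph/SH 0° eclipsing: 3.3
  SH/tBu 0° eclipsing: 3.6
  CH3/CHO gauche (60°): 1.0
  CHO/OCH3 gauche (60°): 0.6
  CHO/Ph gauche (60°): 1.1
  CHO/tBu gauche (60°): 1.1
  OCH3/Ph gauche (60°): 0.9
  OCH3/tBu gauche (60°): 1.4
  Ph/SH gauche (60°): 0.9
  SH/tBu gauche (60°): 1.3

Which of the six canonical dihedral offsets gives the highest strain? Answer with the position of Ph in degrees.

0°

Ph at 0° (eclipsed): OCH3(0°)/Ph(0°) eclipsed 2.7; CHO(120°)/tBu(120°) eclipsed 4.5; SH(240°)/H(240°) eclipsed 1.8 → 9.0 kcal/mol.
Ph at 60° (staggered): OCH3(0°)/Ph(60°) gauche 0.9; CHO(120°)/Ph(60°) gauche 1.1; CHO(120°)/tBu(180°) gauche 1.1; SH(240°)/tBu(180°) gauche 1.3 → 4.4 kcal/mol.
Ph at 120° (eclipsed): OCH3(0°)/H(0°) eclipsed 1.3; CHO(120°)/Ph(120°) eclipsed 3.4; SH(240°)/tBu(240°) eclipsed 3.6 → 8.3 kcal/mol.
Ph at 180° (staggered): OCH3(0°)/tBu(300°) gauche 1.4; CHO(120°)/Ph(180°) gauche 1.1; SH(240°)/Ph(180°) gauche 0.9; SH(240°)/tBu(300°) gauche 1.3 → 4.7 kcal/mol.
Ph at 240° (eclipsed): OCH3(0°)/tBu(0°) eclipsed 3.3; CHO(120°)/H(120°) eclipsed 1.5; SH(240°)/Ph(240°) eclipsed 3.3 → 8.1 kcal/mol.
Ph at 300° (staggered): OCH3(0°)/Ph(300°) gauche 0.9; OCH3(0°)/tBu(60°) gauche 1.4; CHO(120°)/tBu(60°) gauche 1.1; SH(240°)/Ph(300°) gauche 0.9 → 4.3 kcal/mol.
The maximum (9.0 kcal/mol) occurs with Ph at 0°.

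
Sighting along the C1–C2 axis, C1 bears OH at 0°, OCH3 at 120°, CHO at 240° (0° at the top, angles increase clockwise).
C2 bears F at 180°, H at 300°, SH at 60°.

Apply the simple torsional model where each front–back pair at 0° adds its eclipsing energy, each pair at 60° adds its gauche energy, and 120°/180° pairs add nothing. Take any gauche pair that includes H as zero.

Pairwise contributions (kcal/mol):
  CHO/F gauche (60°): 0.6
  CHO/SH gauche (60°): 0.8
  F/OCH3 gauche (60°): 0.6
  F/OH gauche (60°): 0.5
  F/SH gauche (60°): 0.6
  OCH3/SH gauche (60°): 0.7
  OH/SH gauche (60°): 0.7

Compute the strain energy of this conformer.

This conformer is staggered. OH at 0° is gauche with SH at 60° (0.7); OCH3 at 120° is gauche with F at 180° (0.6); OCH3 at 120° is gauche with SH at 60° (0.7); CHO at 240° is gauche with F at 180° (0.6). Total 2.6 kcal/mol.

2.6 kcal/mol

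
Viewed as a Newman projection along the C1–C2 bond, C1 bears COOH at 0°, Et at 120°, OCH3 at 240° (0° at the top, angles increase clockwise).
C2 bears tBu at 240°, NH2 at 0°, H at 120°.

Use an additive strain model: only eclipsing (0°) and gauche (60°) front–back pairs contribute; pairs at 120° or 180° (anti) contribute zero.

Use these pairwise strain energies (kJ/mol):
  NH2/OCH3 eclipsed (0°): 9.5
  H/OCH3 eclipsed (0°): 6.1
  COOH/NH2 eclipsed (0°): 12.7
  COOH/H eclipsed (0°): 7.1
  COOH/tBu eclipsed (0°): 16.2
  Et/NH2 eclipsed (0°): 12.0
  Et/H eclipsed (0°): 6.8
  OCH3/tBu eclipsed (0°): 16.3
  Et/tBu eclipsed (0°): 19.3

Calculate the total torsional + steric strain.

35.8 kJ/mol

This conformer (eclipsed): COOH(0°)/NH2(0°) eclipsed 12.7; Et(120°)/H(120°) eclipsed 6.8; OCH3(240°)/tBu(240°) eclipsed 16.3 → 35.8 kJ/mol.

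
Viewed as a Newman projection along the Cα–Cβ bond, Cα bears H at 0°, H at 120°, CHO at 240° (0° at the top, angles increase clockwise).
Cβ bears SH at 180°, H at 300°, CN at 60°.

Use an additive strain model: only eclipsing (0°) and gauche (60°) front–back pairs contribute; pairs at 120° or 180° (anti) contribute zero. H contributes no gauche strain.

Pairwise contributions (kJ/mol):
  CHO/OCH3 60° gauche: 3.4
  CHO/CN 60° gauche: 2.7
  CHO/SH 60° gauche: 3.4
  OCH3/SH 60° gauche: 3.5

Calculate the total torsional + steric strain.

3.4 kJ/mol

This conformer (staggered): CHO(240°)/SH(180°) gauche 3.4 → 3.4 kJ/mol.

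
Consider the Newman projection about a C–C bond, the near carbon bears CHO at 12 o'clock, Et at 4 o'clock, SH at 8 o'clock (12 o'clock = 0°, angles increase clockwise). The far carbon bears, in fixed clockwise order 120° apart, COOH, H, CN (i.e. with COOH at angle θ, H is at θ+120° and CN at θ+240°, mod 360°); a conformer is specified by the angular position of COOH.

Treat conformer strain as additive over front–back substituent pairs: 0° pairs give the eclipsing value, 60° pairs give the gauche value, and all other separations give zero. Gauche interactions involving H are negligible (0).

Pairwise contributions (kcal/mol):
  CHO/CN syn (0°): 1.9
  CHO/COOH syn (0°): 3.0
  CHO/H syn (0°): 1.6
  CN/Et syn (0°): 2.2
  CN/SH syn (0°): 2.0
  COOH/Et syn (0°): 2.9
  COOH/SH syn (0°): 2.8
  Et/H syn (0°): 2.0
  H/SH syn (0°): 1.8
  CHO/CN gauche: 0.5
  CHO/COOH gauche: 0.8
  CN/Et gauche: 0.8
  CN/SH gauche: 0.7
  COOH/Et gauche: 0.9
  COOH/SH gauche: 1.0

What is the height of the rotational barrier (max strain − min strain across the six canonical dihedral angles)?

4.1 kcal/mol

COOH at 0° is eclipsed. CHO at 0° is eclipsed with COOH at 0° (3.0); Et at 120° is eclipsed with H at 120° (2.0); SH at 240° is eclipsed with CN at 240° (2.0). Total 7.0 kcal/mol.
COOH at 60° is staggered. CHO at 0° is gauche with COOH at 60° (0.8); CHO at 0° is gauche with CN at 300° (0.5); Et at 120° is gauche with COOH at 60° (0.9); SH at 240° is gauche with CN at 300° (0.7). Total 2.9 kcal/mol.
COOH at 120° is eclipsed. CHO at 0° is eclipsed with CN at 0° (1.9); Et at 120° is eclipsed with COOH at 120° (2.9); SH at 240° is eclipsed with H at 240° (1.8). Total 6.6 kcal/mol.
COOH at 180° is staggered. CHO at 0° is gauche with CN at 60° (0.5); Et at 120° is gauche with COOH at 180° (0.9); Et at 120° is gauche with CN at 60° (0.8); SH at 240° is gauche with COOH at 180° (1.0). Total 3.2 kcal/mol.
COOH at 240° is eclipsed. CHO at 0° is eclipsed with H at 0° (1.6); Et at 120° is eclipsed with CN at 120° (2.2); SH at 240° is eclipsed with COOH at 240° (2.8). Total 6.6 kcal/mol.
COOH at 300° is staggered. CHO at 0° is gauche with COOH at 300° (0.8); Et at 120° is gauche with CN at 180° (0.8); SH at 240° is gauche with COOH at 300° (1.0); SH at 240° is gauche with CN at 180° (0.7). Total 3.3 kcal/mol.
Max at 0° (7.0 kcal/mol), min at 60° (2.9 kcal/mol); barrier = 4.1 kcal/mol.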